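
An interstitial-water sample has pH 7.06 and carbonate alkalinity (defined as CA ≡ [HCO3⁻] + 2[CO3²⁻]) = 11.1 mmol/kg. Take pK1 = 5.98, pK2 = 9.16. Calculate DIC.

CA = [HCO3⁻] + 2[CO3²⁻] = (α₁ + 2α₂)·DIC
At pH 7.06: [H⁺]/K1 = 10^-1.08 = 0.083176, K2/[H⁺] = 10^-2.10 = 0.0079433
α₁ = 1/(1 + 0.083176 + 0.0079433) = 1/1.0911 = 0.9165; α₂ = α₁·K2/[H⁺] = 0.007280
α₁ + 2α₂ = 0.9310
DIC = CA / (α₁ + 2α₂) = 11.1 / 0.9310 = 11.9 mmol/kg

DIC = 11.9 mmol/kg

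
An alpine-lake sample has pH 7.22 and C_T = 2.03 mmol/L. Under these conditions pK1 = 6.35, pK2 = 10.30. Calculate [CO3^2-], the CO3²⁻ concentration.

α₂ = 1 / (1 + [H⁺]/K2 + [H⁺]²/(K1K2)) = 1 / (1 + 10^+3.08 + 10^+2.21)
   = 1 / (1 + 1202.3 + 162.18) = 1/1365.4 = 0.0007324
[CO3²⁻] = α₂ × DIC = 0.0007324 × 2.03 = 0.00149 mmol/L = 1.49 μmol/L

[CO3²⁻] = 1.49 μmol/L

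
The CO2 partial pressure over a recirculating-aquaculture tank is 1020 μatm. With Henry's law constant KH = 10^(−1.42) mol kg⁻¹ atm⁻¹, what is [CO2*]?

KH = 10^(−1.42) = 3.802×10^-2 mol kg⁻¹ atm⁻¹
[CO2*] = KH · pCO2 = 3.802×10^-2 × 1020×10^-6 atm = 3.88×10^-5 mol/kg

[CO2*] = 38.8 μmol/kg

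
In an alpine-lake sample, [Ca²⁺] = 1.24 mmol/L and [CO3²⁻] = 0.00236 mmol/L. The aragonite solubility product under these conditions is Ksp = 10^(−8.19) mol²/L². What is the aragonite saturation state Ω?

Ksp = 10^(−8.19) = 6.457×10^-9
Ω = [Ca²⁺][CO3²⁻]/Ksp = (1.24×10^-3)(0.00236×10^-3) / 6.457×10^-9 = 0.453

Ω = 0.453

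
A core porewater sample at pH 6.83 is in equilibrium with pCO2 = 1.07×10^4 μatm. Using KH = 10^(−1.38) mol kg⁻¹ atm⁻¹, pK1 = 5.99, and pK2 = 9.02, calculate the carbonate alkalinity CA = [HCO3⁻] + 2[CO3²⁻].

CA = 3.13 mmol/kg

[CO2*] = KH · pCO2 = 10^(−1.38) × 1.07×10^4×10^-6 = 4.461×10^-4 mol/kg
α₀ = 1/(1 + K1/[H⁺] + K1K2/[H⁺]²) = 1/(1 + 10^+0.84 + 10^-1.35) = 0.1256
DIC = [CO2*]/α₀ = 4.461×10^-4 / 0.1256 = 3.552 mmol/kg
CA = (α₁ + 2α₂)·DIC = (0.8688 + 2×0.005610) × 3.552 = 3.13 mmol/kg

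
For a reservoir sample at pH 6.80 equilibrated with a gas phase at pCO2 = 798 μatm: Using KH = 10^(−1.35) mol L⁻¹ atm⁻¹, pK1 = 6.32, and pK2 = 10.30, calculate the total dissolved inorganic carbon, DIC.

DIC = 0.143 mmol/L

[CO2*] = KH · pCO2 = 10^(−1.35) × 798×10^-6 = 3.565×10^-5 mol/L
α₀ = 1/(1 + K1/[H⁺] + K1K2/[H⁺]²) = 1/(1 + 10^+0.48 + 10^-3.02) = 0.2487
DIC = [CO2*]/α₀ = 3.565×10^-5 / 0.2487 = 0.143 mmol/L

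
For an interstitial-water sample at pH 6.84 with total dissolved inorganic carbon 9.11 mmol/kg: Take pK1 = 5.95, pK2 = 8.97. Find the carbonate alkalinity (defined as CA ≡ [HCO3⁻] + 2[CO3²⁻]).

CA = [HCO3⁻] + 2[CO3²⁻] = (α₁ + 2α₂)·DIC
At pH 6.84: [H⁺]/K1 = 10^-0.89 = 0.12882, K2/[H⁺] = 10^-2.13 = 0.0074131
α₁ = 1/(1 + 0.12882 + 0.0074131) = 1/1.1362 = 0.8801; α₂ = α₁·K2/[H⁺] = 0.006524
α₁ + 2α₂ = 0.8931
CA = 0.8931 × 9.11 = 8.14 mmol/kg

CA = 8.14 mmol/kg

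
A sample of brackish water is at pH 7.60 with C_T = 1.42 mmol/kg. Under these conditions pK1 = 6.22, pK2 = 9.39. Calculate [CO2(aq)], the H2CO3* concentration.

[CO2*] = 0.0560 mmol/kg

α₀ = 1 / (1 + K1/[H⁺] + K1K2/[H⁺]²) = 1 / (1 + 10^+1.38 + 10^-0.41)
   = 1 / (1 + 23.988 + 0.38905) = 1/25.377 = 0.03941
[CO2*] = α₀ × DIC = 0.03941 × 1.42 = 0.0560 mmol/kg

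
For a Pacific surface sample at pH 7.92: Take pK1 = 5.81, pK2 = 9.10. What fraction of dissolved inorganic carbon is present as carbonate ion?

α₂ = 1 / (1 + [H⁺]/K2 + [H⁺]²/(K1K2)) = 1 / (1 + 10^+1.18 + 10^-0.93)
   = 1 / (1 + 15.136 + 0.11749) = 1/16.253 = 0.06153

α₂ = 0.0615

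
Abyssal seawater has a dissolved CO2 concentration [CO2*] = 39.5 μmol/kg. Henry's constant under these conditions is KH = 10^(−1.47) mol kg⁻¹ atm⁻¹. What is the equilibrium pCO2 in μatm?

pCO2 = 1170 μatm

KH = 10^(−1.47) = 3.388×10^-2 mol kg⁻¹ atm⁻¹
pCO2 = [CO2*]/KH = 39.5×10^-6 / 3.388×10^-2 = 1.17×10^-3 atm = 1170 μatm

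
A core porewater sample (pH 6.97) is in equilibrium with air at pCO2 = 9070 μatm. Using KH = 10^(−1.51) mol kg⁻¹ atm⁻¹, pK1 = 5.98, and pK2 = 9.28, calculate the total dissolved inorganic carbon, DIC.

DIC = 3.03 mmol/kg

[CO2*] = KH · pCO2 = 10^(−1.51) × 9070×10^-6 = 2.803×10^-4 mol/kg
α₀ = 1/(1 + K1/[H⁺] + K1K2/[H⁺]²) = 1/(1 + 10^+0.99 + 10^-1.32) = 0.09242
DIC = [CO2*]/α₀ = 2.803×10^-4 / 0.09242 = 3.03 mmol/kg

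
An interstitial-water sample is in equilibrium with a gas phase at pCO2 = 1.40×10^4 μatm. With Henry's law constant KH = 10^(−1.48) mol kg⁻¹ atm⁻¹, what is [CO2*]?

KH = 10^(−1.48) = 3.311×10^-2 mol kg⁻¹ atm⁻¹
[CO2*] = KH · pCO2 = 3.311×10^-2 × 1.40×10^4×10^-6 atm = 4.64×10^-4 mol/kg

[CO2*] = 464 μmol/kg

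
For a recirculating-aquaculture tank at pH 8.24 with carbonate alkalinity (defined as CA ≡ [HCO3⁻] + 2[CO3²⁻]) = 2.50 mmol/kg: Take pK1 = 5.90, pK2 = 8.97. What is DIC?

CA = [HCO3⁻] + 2[CO3²⁻] = (α₁ + 2α₂)·DIC
At pH 8.24: [H⁺]/K1 = 10^-2.34 = 0.0045709, K2/[H⁺] = 10^-0.73 = 0.18621
α₁ = 1/(1 + 0.0045709 + 0.18621) = 1/1.1908 = 0.8398; α₂ = α₁·K2/[H⁺] = 0.1564
α₁ + 2α₂ = 1.1525
DIC = CA / (α₁ + 2α₂) = 2.50 / 1.1525 = 2.17 mmol/kg

DIC = 2.17 mmol/kg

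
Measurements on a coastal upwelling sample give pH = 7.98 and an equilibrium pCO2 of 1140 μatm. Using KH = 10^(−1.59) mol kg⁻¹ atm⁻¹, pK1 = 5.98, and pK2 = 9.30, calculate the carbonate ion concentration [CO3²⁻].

[CO2*] = KH · pCO2 = 10^(−1.59) × 1140×10^-6 = 2.930×10^-5 mol/kg
α₀ = 1/(1 + K1/[H⁺] + K1K2/[H⁺]²) = 1/(1 + 10^+2.00 + 10^+0.68) = 0.009453
DIC = [CO2*]/α₀ = 2.930×10^-5 / 0.009453 = 3.100 mmol/kg
[CO3²⁻] = α₂·DIC; α₂ = 0.04524, so [CO3²⁻] = 0.04524 × 3.100 = 0.140 mmol/kg

[CO3²⁻] = 0.140 mmol/kg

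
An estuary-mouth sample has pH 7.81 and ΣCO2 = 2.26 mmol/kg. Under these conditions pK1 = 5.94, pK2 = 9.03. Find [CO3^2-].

α₂ = 1 / (1 + [H⁺]/K2 + [H⁺]²/(K1K2)) = 1 / (1 + 10^+1.22 + 10^-0.65)
   = 1 / (1 + 16.596 + 0.22387) = 1/17.820 = 0.05612
[CO3²⁻] = α₂ × DIC = 0.05612 × 2.26 = 0.127 mmol/kg

[CO3²⁻] = 0.127 mmol/kg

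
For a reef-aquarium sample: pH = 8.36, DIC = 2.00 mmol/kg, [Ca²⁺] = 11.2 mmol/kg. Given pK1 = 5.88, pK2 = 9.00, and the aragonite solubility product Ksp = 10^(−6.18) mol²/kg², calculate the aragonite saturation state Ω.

α₂ = 1 / (1 + [H⁺]/K2 + [H⁺]²/(K1K2)) = 1 / (1 + 10^+0.64 + 10^-1.84)
   = 1 / (1 + 4.3652 + 0.014454) = 1/5.3796 = 0.1859
[CO3²⁻] = α₂ × DIC = 0.1859 × 2.00 = 0.3718 mmol/kg
Ksp = 10^(−6.18) = 6.607×10^-7
Ω = [Ca²⁺][CO3²⁻]/Ksp = (11.2×10^-3)(3.718×10^-4) / 6.607×10^-7 = 6.30

Ω = 6.30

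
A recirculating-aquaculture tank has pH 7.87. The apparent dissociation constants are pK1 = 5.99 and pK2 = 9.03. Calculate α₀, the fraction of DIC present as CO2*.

α₀ = 0.0122

α₀ = 1 / (1 + K1/[H⁺] + K1K2/[H⁺]²) = 1 / (1 + 10^+1.88 + 10^+0.72)
   = 1 / (1 + 75.858 + 5.2481) = 1/82.106 = 0.01218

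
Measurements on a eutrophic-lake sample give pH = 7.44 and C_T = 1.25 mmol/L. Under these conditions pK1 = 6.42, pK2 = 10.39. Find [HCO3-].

[HCO3⁻] = 1.14 mmol/L

α₁ = 1 / (1 + [H⁺]/K1 + K2/[H⁺]) = 1 / (1 + 10^-1.02 + 10^-2.95)
   = 1 / (1 + 0.095499 + 0.0011220) = 1/1.0966 = 0.9119
[HCO3⁻] = α₁ × DIC = 0.9119 × 1.25 = 1.14 mmol/L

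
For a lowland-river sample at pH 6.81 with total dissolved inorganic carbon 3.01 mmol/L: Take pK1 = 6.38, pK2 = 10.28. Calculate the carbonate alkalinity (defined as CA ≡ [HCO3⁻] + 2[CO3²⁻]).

CA = [HCO3⁻] + 2[CO3²⁻] = (α₁ + 2α₂)·DIC
At pH 6.81: [H⁺]/K1 = 10^-0.43 = 0.37154, K2/[H⁺] = 10^-3.47 = 0.00033884
α₁ = 1/(1 + 0.37154 + 0.00033884) = 1/1.3719 = 0.7289; α₂ = α₁·K2/[H⁺] = 0.0002470
α₁ + 2α₂ = 0.7294
CA = 0.7294 × 3.01 = 2.20 mmol/L

CA = 2.20 mmol/L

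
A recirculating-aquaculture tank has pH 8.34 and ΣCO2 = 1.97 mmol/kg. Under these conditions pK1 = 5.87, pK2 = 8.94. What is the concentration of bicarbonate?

[HCO3⁻] = 1.57 mmol/kg

α₁ = 1 / (1 + [H⁺]/K1 + K2/[H⁺]) = 1 / (1 + 10^-2.47 + 10^-0.60)
   = 1 / (1 + 0.0033884 + 0.25119) = 1/1.2546 = 0.7971
[HCO3⁻] = α₁ × DIC = 0.7971 × 1.97 = 1.57 mmol/kg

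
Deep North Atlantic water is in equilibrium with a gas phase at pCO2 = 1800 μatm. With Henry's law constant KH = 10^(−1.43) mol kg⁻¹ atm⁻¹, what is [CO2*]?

[CO2*] = 66.9 μmol/kg

KH = 10^(−1.43) = 3.715×10^-2 mol kg⁻¹ atm⁻¹
[CO2*] = KH · pCO2 = 3.715×10^-2 × 1800×10^-6 atm = 6.69×10^-5 mol/kg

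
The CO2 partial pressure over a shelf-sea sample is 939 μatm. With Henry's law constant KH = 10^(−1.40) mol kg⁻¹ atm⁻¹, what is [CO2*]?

KH = 10^(−1.40) = 3.981×10^-2 mol kg⁻¹ atm⁻¹
[CO2*] = KH · pCO2 = 3.981×10^-2 × 939×10^-6 atm = 3.74×10^-5 mol/kg

[CO2*] = 37.4 μmol/kg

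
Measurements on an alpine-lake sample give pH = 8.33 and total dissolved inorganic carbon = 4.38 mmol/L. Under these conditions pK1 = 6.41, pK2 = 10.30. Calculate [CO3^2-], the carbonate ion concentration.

α₂ = 1 / (1 + [H⁺]/K2 + [H⁺]²/(K1K2)) = 1 / (1 + 10^+1.97 + 10^+0.05)
   = 1 / (1 + 93.325 + 1.1220) = 1/95.447 = 0.01048
[CO3²⁻] = α₂ × DIC = 0.01048 × 4.38 = 0.0459 mmol/L

[CO3²⁻] = 0.0459 mmol/L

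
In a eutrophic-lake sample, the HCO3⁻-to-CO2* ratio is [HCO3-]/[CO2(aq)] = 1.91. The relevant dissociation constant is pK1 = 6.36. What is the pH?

pH = 6.64

From K1 = [H⁺][HCO3-]/[CO2(aq)]:  pH = pK1 + log₁₀([HCO3-]/[CO2(aq)])
log₁₀(1.91) = +0.281
pH = 6.36 + (+0.281) = 6.64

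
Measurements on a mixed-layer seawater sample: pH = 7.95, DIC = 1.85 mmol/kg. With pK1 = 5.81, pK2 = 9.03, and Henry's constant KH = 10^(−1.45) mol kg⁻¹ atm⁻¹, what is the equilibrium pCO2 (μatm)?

α₀ = 1 / (1 + K1/[H⁺] + K1K2/[H⁺]²) = 1 / (1 + 10^+2.14 + 10^+1.06)
   = 1 / (1 + 138.04 + 11.482) = 1/150.52 = 0.006644
[CO2*] = α₀ × DIC = 0.006644 × 1.85 = 0.01229 mmol/kg = 12.29 μmol/kg
pCO2 = [CO2*]/KH = 1.229×10^-5 / 3.548×10^-2 = 346 μatm

pCO2 = 346 μatm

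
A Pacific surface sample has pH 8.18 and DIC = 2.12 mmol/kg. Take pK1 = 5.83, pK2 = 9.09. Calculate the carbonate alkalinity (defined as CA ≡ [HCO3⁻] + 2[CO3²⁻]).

CA = 2.34 mmol/kg

CA = [HCO3⁻] + 2[CO3²⁻] = (α₁ + 2α₂)·DIC
At pH 8.18: [H⁺]/K1 = 10^-2.35 = 0.0044668, K2/[H⁺] = 10^-0.91 = 0.12303
α₁ = 1/(1 + 0.0044668 + 0.12303) = 1/1.1275 = 0.8869; α₂ = α₁·K2/[H⁺] = 0.1091
α₁ + 2α₂ = 1.1052
CA = 1.1052 × 2.12 = 2.34 mmol/kg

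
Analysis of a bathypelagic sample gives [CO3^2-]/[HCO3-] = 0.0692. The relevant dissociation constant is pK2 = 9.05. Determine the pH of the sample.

From K2 = [H⁺][CO3^2-]/[HCO3-]:  pH = pK2 + log₁₀([CO3^2-]/[HCO3-])
log₁₀(0.0692) = -1.160
pH = 9.05 + (-1.160) = 7.89

pH = 7.89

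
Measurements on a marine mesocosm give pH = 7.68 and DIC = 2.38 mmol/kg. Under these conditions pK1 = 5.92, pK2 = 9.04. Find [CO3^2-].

[CO3²⁻] = 0.0979 mmol/kg

α₂ = 1 / (1 + [H⁺]/K2 + [H⁺]²/(K1K2)) = 1 / (1 + 10^+1.36 + 10^-0.40)
   = 1 / (1 + 22.909 + 0.39811) = 1/24.307 = 0.04114
[CO3²⁻] = α₂ × DIC = 0.04114 × 2.38 = 0.0979 mmol/kg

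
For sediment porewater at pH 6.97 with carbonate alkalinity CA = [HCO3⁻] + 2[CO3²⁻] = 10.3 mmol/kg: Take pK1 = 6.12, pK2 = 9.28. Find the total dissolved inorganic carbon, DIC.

DIC = 11.7 mmol/kg

CA = [HCO3⁻] + 2[CO3²⁻] = (α₁ + 2α₂)·DIC
At pH 6.97: [H⁺]/K1 = 10^-0.85 = 0.14125, K2/[H⁺] = 10^-2.31 = 0.0048978
α₁ = 1/(1 + 0.14125 + 0.0048978) = 1/1.1462 = 0.8725; α₂ = α₁·K2/[H⁺] = 0.004273
α₁ + 2α₂ = 0.8810
DIC = CA / (α₁ + 2α₂) = 10.3 / 0.8810 = 11.7 mmol/kg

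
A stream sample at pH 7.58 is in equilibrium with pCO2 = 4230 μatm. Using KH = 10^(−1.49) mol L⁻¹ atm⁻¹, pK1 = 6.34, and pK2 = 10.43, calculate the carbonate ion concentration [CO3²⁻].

[CO3²⁻] = 3.36 μmol/L

[CO2*] = KH · pCO2 = 10^(−1.49) × 4230×10^-6 = 1.369×10^-4 mol/L
α₀ = 1/(1 + K1/[H⁺] + K1K2/[H⁺]²) = 1/(1 + 10^+1.24 + 10^-1.61) = 0.05434
DIC = [CO2*]/α₀ = 1.369×10^-4 / 0.05434 = 2.519 mmol/L
[CO3²⁻] = α₂·DIC; α₂ = 0.001334, so [CO3²⁻] = 0.001334 × 2.519 = 0.00336 mmol/L = 3.36 μmol/L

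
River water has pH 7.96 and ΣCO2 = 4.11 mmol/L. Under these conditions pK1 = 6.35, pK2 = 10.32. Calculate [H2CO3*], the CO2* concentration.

α₀ = 1 / (1 + K1/[H⁺] + K1K2/[H⁺]²) = 1 / (1 + 10^+1.61 + 10^-0.75)
   = 1 / (1 + 40.738 + 0.17783) = 1/41.916 = 0.02386
[CO2*] = α₀ × DIC = 0.02386 × 4.11 = 0.0981 mmol/L

[CO2*] = 0.0981 mmol/L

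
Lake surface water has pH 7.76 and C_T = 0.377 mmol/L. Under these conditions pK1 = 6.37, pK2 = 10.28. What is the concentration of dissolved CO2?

α₀ = 1 / (1 + K1/[H⁺] + K1K2/[H⁺]²) = 1 / (1 + 10^+1.39 + 10^-1.13)
   = 1 / (1 + 24.547 + 0.074131) = 1/25.621 = 0.03903
[CO2*] = α₀ × DIC = 0.03903 × 0.377 = 0.0147 mmol/L = 14.7 μmol/L

[CO2*] = 14.7 μmol/L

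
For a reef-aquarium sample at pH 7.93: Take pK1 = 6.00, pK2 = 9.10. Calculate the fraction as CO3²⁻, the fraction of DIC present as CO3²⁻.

α₂ = 0.0626

α₂ = 1 / (1 + [H⁺]/K2 + [H⁺]²/(K1K2)) = 1 / (1 + 10^+1.17 + 10^-0.76)
   = 1 / (1 + 14.791 + 0.17378) = 1/15.965 = 0.06264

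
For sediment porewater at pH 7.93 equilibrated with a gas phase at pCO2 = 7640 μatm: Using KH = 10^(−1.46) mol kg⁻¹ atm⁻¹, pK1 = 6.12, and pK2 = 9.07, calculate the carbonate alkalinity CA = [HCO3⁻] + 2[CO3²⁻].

CA = 19.6 mmol/kg

[CO2*] = KH · pCO2 = 10^(−1.46) × 7640×10^-6 = 2.649×10^-4 mol/kg
α₀ = 1/(1 + K1/[H⁺] + K1K2/[H⁺]²) = 1/(1 + 10^+1.81 + 10^+0.67) = 0.01424
DIC = [CO2*]/α₀ = 2.649×10^-4 / 0.01424 = 18.61 mmol/kg
CA = (α₁ + 2α₂)·DIC = (0.9192 + 2×0.06659) × 18.61 = 19.6 mmol/kg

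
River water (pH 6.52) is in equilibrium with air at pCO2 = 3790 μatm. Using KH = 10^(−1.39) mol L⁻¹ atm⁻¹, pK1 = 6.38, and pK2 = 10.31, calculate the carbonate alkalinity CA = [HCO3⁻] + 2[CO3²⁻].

CA = 0.213 mmol/L

[CO2*] = KH · pCO2 = 10^(−1.39) × 3790×10^-6 = 1.544×10^-4 mol/L
α₀ = 1/(1 + K1/[H⁺] + K1K2/[H⁺]²) = 1/(1 + 10^+0.14 + 10^-3.65) = 0.4201
DIC = [CO2*]/α₀ = 1.544×10^-4 / 0.4201 = 0.3676 mmol/L
CA = (α₁ + 2α₂)·DIC = (0.5798 + 2×9.404×10^-5) × 0.3676 = 0.213 mmol/L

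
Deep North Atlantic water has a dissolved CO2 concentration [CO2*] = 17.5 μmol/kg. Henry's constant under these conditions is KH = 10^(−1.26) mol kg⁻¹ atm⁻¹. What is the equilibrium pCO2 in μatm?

pCO2 = 318 μatm

KH = 10^(−1.26) = 5.495×10^-2 mol kg⁻¹ atm⁻¹
pCO2 = [CO2*]/KH = 17.5×10^-6 / 5.495×10^-2 = 3.18×10^-4 atm = 318 μatm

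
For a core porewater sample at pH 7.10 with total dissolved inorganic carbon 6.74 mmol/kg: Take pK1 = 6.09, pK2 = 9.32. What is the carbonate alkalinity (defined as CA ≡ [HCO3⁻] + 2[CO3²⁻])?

CA = 6.18 mmol/kg

CA = [HCO3⁻] + 2[CO3²⁻] = (α₁ + 2α₂)·DIC
At pH 7.10: [H⁺]/K1 = 10^-1.01 = 0.097724, K2/[H⁺] = 10^-2.22 = 0.0060256
α₁ = 1/(1 + 0.097724 + 0.0060256) = 1/1.1037 = 0.9060; α₂ = α₁·K2/[H⁺] = 0.005459
α₁ + 2α₂ = 0.9169
CA = 0.9169 × 6.74 = 6.18 mmol/kg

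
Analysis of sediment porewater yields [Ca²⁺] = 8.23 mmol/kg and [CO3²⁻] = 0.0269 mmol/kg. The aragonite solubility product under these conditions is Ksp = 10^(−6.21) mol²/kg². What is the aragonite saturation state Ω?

Ksp = 10^(−6.21) = 6.166×10^-7
Ω = [Ca²⁺][CO3²⁻]/Ksp = (8.23×10^-3)(0.0269×10^-3) / 6.166×10^-7 = 0.359

Ω = 0.359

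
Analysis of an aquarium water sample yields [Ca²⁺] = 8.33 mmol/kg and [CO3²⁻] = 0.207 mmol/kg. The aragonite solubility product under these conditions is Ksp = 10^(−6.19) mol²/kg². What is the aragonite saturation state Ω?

Ω = 2.67

Ksp = 10^(−6.19) = 6.457×10^-7
Ω = [Ca²⁺][CO3²⁻]/Ksp = (8.33×10^-3)(0.207×10^-3) / 6.457×10^-7 = 2.67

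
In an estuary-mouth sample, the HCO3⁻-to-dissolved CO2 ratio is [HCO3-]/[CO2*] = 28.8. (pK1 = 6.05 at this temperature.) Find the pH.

From K1 = [H⁺][HCO3-]/[CO2*]:  pH = pK1 + log₁₀([HCO3-]/[CO2*])
log₁₀(28.8) = +1.459
pH = 6.05 + (+1.459) = 7.51

pH = 7.51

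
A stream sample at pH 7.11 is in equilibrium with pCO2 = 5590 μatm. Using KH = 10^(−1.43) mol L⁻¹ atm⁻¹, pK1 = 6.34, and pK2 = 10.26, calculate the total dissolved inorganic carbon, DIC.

[CO2*] = KH · pCO2 = 10^(−1.43) × 5590×10^-6 = 2.077×10^-4 mol/L
α₀ = 1/(1 + K1/[H⁺] + K1K2/[H⁺]²) = 1/(1 + 10^+0.77 + 10^-2.38) = 0.1451
DIC = [CO2*]/α₀ = 2.077×10^-4 / 0.1451 = 1.43 mmol/L

DIC = 1.43 mmol/L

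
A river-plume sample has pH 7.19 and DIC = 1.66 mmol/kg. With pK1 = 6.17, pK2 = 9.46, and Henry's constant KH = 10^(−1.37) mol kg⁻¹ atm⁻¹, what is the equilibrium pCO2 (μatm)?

α₀ = 1 / (1 + K1/[H⁺] + K1K2/[H⁺]²) = 1 / (1 + 10^+1.02 + 10^-1.25)
   = 1 / (1 + 10.471 + 0.056234) = 1/11.528 = 0.08675
[CO2*] = α₀ × DIC = 0.08675 × 1.66 = 0.1440 mmol/kg
pCO2 = [CO2*]/KH = 1.440×10^-4 / 4.266×10^-2 = 3380 μatm

pCO2 = 3380 μatm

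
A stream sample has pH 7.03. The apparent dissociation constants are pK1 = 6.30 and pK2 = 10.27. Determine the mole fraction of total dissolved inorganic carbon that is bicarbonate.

α₁ = 0.843

α₁ = 1 / (1 + [H⁺]/K1 + K2/[H⁺]) = 1 / (1 + 10^-0.73 + 10^-3.24)
   = 1 / (1 + 0.18621 + 0.00057544) = 1/1.1868 = 0.8426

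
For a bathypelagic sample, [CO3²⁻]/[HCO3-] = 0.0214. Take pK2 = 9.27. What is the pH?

From K2 = [H⁺][CO3²⁻]/[HCO3-]:  pH = pK2 + log₁₀([CO3²⁻]/[HCO3-])
log₁₀(0.0214) = -1.670
pH = 9.27 + (-1.670) = 7.60

pH = 7.60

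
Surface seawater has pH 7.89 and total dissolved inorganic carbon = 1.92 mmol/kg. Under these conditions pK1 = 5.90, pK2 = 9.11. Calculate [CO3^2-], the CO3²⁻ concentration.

[CO3²⁻] = 0.108 mmol/kg

α₂ = 1 / (1 + [H⁺]/K2 + [H⁺]²/(K1K2)) = 1 / (1 + 10^+1.22 + 10^-0.77)
   = 1 / (1 + 16.596 + 0.16982) = 1/17.766 = 0.05629
[CO3²⁻] = α₂ × DIC = 0.05629 × 1.92 = 0.108 mmol/kg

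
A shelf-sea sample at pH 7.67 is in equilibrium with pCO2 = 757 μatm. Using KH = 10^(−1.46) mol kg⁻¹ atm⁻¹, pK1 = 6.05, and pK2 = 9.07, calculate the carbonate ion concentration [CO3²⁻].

[CO2*] = KH · pCO2 = 10^(−1.46) × 757×10^-6 = 2.625×10^-5 mol/kg
α₀ = 1/(1 + K1/[H⁺] + K1K2/[H⁺]²) = 1/(1 + 10^+1.62 + 10^+0.22) = 0.02255
DIC = [CO2*]/α₀ = 2.625×10^-5 / 0.02255 = 1.164 mmol/kg
[CO3²⁻] = α₂·DIC; α₂ = 0.03742, so [CO3²⁻] = 0.03742 × 1.164 = 0.0436 mmol/kg

[CO3²⁻] = 0.0436 mmol/kg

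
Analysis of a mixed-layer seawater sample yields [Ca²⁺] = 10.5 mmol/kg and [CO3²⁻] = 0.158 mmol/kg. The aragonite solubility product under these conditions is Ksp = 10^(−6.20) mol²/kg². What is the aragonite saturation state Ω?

Ksp = 10^(−6.20) = 6.310×10^-7
Ω = [Ca²⁺][CO3²⁻]/Ksp = (10.5×10^-3)(0.158×10^-3) / 6.310×10^-7 = 2.63

Ω = 2.63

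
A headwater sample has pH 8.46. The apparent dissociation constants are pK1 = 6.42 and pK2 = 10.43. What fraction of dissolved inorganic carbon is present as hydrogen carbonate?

α₁ = 1 / (1 + [H⁺]/K1 + K2/[H⁺]) = 1 / (1 + 10^-2.04 + 10^-1.97)
   = 1 / (1 + 0.0091201 + 0.010715) = 1/1.0198 = 0.9806

α₁ = 0.981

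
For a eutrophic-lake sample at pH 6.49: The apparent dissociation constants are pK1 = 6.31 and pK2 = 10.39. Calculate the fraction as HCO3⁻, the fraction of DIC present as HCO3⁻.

α₁ = 1 / (1 + [H⁺]/K1 + K2/[H⁺]) = 1 / (1 + 10^-0.18 + 10^-3.90)
   = 1 / (1 + 0.66069 + 0.00012589) = 1/1.6608 = 0.6021

α₁ = 0.602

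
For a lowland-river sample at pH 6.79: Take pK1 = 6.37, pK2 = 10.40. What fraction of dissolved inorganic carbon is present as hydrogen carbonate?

α₁ = 0.724

α₁ = 1 / (1 + [H⁺]/K1 + K2/[H⁺]) = 1 / (1 + 10^-0.42 + 10^-3.61)
   = 1 / (1 + 0.38019 + 0.00024547) = 1/1.3804 = 0.7244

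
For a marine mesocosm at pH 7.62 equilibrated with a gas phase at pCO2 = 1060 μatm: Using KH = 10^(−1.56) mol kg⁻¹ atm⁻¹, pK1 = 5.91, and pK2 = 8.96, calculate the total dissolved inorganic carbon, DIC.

[CO2*] = KH · pCO2 = 10^(−1.56) × 1060×10^-6 = 2.919×10^-5 mol/kg
α₀ = 1/(1 + K1/[H⁺] + K1K2/[H⁺]²) = 1/(1 + 10^+1.71 + 10^+0.37) = 0.01830
DIC = [CO2*]/α₀ = 2.919×10^-5 / 0.01830 = 1.59 mmol/kg

DIC = 1.59 mmol/kg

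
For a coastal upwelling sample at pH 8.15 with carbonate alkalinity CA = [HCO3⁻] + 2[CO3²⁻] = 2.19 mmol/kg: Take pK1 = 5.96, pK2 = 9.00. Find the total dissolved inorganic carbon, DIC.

DIC = 1.96 mmol/kg

CA = [HCO3⁻] + 2[CO3²⁻] = (α₁ + 2α₂)·DIC
At pH 8.15: [H⁺]/K1 = 10^-2.19 = 0.0064565, K2/[H⁺] = 10^-0.85 = 0.14125
α₁ = 1/(1 + 0.0064565 + 0.14125) = 1/1.1477 = 0.8713; α₂ = α₁·K2/[H⁺] = 0.1231
α₁ + 2α₂ = 1.1174
DIC = CA / (α₁ + 2α₂) = 2.19 / 1.1174 = 1.96 mmol/kg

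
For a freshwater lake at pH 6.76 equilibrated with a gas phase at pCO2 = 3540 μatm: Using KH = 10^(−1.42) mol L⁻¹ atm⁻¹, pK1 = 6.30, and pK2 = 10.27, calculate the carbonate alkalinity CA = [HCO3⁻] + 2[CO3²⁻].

[CO2*] = KH · pCO2 = 10^(−1.42) × 3540×10^-6 = 1.346×10^-4 mol/L
α₀ = 1/(1 + K1/[H⁺] + K1K2/[H⁺]²) = 1/(1 + 10^+0.46 + 10^-3.05) = 0.2574
DIC = [CO2*]/α₀ = 1.346×10^-4 / 0.2574 = 0.5229 mmol/L
CA = (α₁ + 2α₂)·DIC = (0.7424 + 2×0.0002294) × 0.5229 = 0.388 mmol/L

CA = 0.388 mmol/L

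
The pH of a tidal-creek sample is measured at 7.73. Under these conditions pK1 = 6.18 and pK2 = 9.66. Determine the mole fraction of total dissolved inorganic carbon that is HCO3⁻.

α₁ = 1 / (1 + [H⁺]/K1 + K2/[H⁺]) = 1 / (1 + 10^-1.55 + 10^-1.93)
   = 1 / (1 + 0.028184 + 0.011749) = 1/1.0399 = 0.9616

α₁ = 0.962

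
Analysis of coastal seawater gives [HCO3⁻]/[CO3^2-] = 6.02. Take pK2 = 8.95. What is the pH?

From K2 = [H⁺][CO3^2-]/[HCO3⁻]:  pH = pK2 − log₁₀([HCO3⁻]/[CO3^2-])
log₁₀(6.02) = +0.780
pH = 8.95 − (+0.780) = 8.17

pH = 8.17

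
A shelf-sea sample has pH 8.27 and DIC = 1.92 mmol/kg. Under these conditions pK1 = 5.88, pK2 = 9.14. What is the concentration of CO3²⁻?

α₂ = 1 / (1 + [H⁺]/K2 + [H⁺]²/(K1K2)) = 1 / (1 + 10^+0.87 + 10^-1.52)
   = 1 / (1 + 7.4131 + 0.030200) = 1/8.4433 = 0.1184
[CO3²⁻] = α₂ × DIC = 0.1184 × 1.92 = 0.227 mmol/kg

[CO3²⁻] = 0.227 mmol/kg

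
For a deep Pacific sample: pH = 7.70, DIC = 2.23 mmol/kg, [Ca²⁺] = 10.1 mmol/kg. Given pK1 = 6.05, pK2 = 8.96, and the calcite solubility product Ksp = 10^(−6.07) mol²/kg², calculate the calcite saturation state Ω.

α₂ = 1 / (1 + [H⁺]/K2 + [H⁺]²/(K1K2)) = 1 / (1 + 10^+1.26 + 10^-0.39)
   = 1 / (1 + 18.197 + 0.40738) = 1/19.604 = 0.05101
[CO3²⁻] = α₂ × DIC = 0.05101 × 2.23 = 0.1138 mmol/kg
Ksp = 10^(−6.07) = 8.511×10^-7
Ω = [Ca²⁺][CO3²⁻]/Ksp = (10.1×10^-3)(1.138×10^-4) / 8.511×10^-7 = 1.35

Ω = 1.35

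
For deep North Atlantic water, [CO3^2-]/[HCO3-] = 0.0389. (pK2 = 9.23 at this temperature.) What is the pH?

pH = 7.82

From K2 = [H⁺][CO3^2-]/[HCO3-]:  pH = pK2 + log₁₀([CO3^2-]/[HCO3-])
log₁₀(0.0389) = -1.410
pH = 9.23 + (-1.410) = 7.82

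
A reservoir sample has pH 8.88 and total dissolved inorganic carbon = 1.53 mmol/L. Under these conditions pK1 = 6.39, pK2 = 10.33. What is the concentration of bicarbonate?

α₁ = 1 / (1 + [H⁺]/K1 + K2/[H⁺]) = 1 / (1 + 10^-2.49 + 10^-1.45)
   = 1 / (1 + 0.0032359 + 0.035481) = 1/1.0387 = 0.9627
[HCO3⁻] = α₁ × DIC = 0.9627 × 1.53 = 1.47 mmol/L

[HCO3⁻] = 1.47 mmol/L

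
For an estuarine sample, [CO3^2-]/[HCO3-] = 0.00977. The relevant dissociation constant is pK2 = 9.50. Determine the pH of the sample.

From K2 = [H⁺][CO3^2-]/[HCO3-]:  pH = pK2 + log₁₀([CO3^2-]/[HCO3-])
log₁₀(0.00977) = -2.010
pH = 9.50 + (-2.010) = 7.49

pH = 7.49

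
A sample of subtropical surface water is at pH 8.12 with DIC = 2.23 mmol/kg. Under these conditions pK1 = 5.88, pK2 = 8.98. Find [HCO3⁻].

[HCO3⁻] = 1.95 mmol/kg

α₁ = 1 / (1 + [H⁺]/K1 + K2/[H⁺]) = 1 / (1 + 10^-2.24 + 10^-0.86)
   = 1 / (1 + 0.0057544 + 0.13804) = 1/1.1438 = 0.8743
[HCO3⁻] = α₁ × DIC = 0.8743 × 2.23 = 1.95 mmol/kg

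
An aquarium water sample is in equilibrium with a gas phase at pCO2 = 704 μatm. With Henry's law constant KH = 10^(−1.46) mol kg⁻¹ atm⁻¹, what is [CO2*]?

[CO2*] = 24.4 μmol/kg

KH = 10^(−1.46) = 3.467×10^-2 mol kg⁻¹ atm⁻¹
[CO2*] = KH · pCO2 = 3.467×10^-2 × 704×10^-6 atm = 2.44×10^-5 mol/kg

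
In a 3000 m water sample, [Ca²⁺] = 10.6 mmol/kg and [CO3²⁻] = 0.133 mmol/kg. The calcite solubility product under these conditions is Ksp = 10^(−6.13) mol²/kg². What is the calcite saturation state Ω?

Ksp = 10^(−6.13) = 7.413×10^-7
Ω = [Ca²⁺][CO3²⁻]/Ksp = (10.6×10^-3)(0.133×10^-3) / 7.413×10^-7 = 1.90

Ω = 1.90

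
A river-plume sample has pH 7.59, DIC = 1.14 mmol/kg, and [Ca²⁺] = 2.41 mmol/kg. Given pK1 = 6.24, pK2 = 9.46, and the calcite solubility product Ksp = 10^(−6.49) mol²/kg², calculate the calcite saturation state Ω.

Ω = 0.108

α₂ = 1 / (1 + [H⁺]/K2 + [H⁺]²/(K1K2)) = 1 / (1 + 10^+1.87 + 10^+0.52)
   = 1 / (1 + 74.131 + 3.3113) = 1/78.442 = 0.01275
[CO3²⁻] = α₂ × DIC = 0.01275 × 1.14 = 0.01453 mmol/kg = 14.53 μmol/kg
Ksp = 10^(−6.49) = 3.236×10^-7
Ω = [Ca²⁺][CO3²⁻]/Ksp = (2.41×10^-3)(1.453×10^-5) / 3.236×10^-7 = 0.108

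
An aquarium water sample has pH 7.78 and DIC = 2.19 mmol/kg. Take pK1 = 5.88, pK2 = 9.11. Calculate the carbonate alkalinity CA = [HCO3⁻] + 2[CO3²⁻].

CA = 2.26 mmol/kg

CA = [HCO3⁻] + 2[CO3²⁻] = (α₁ + 2α₂)·DIC
At pH 7.78: [H⁺]/K1 = 10^-1.90 = 0.012589, K2/[H⁺] = 10^-1.33 = 0.046774
α₁ = 1/(1 + 0.012589 + 0.046774) = 1/1.0594 = 0.9440; α₂ = α₁·K2/[H⁺] = 0.04415
α₁ + 2α₂ = 1.0323
CA = 1.0323 × 2.19 = 2.26 mmol/kg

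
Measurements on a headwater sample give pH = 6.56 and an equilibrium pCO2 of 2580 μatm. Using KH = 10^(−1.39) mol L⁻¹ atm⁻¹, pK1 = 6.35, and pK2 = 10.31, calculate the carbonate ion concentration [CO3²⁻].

[CO3²⁻] = 0.0303 μmol/L

[CO2*] = KH · pCO2 = 10^(−1.39) × 2580×10^-6 = 1.051×10^-4 mol/L
α₀ = 1/(1 + K1/[H⁺] + K1K2/[H⁺]²) = 1/(1 + 10^+0.21 + 10^-3.54) = 0.3814
DIC = [CO2*]/α₀ = 1.051×10^-4 / 0.3814 = 0.2756 mmol/L
[CO3²⁻] = α₂·DIC; α₂ = 0.0001100, so [CO3²⁻] = 0.0001100 × 0.2756 = 3.03×10^-5 mmol/L = 0.0303 μmol/L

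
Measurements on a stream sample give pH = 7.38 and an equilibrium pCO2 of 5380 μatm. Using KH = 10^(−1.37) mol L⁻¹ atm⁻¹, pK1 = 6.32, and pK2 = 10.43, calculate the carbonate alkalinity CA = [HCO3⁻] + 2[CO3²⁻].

CA = 2.64 mmol/L

[CO2*] = KH · pCO2 = 10^(−1.37) × 5380×10^-6 = 2.295×10^-4 mol/L
α₀ = 1/(1 + K1/[H⁺] + K1K2/[H⁺]²) = 1/(1 + 10^+1.06 + 10^-1.99) = 0.08005
DIC = [CO2*]/α₀ = 2.295×10^-4 / 0.08005 = 2.867 mmol/L
CA = (α₁ + 2α₂)·DIC = (0.9191 + 2×0.0008192) × 2.867 = 2.64 mmol/L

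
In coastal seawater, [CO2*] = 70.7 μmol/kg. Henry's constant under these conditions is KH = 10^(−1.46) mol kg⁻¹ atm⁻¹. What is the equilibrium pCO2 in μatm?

pCO2 = 2040 μatm

KH = 10^(−1.46) = 3.467×10^-2 mol kg⁻¹ atm⁻¹
pCO2 = [CO2*]/KH = 70.7×10^-6 / 3.467×10^-2 = 2.04×10^-3 atm = 2040 μatm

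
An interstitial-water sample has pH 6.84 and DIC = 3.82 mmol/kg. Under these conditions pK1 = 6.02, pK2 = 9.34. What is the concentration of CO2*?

α₀ = 1 / (1 + K1/[H⁺] + K1K2/[H⁺]²) = 1 / (1 + 10^+0.82 + 10^-1.68)
   = 1 / (1 + 6.6069 + 0.020893) = 1/7.6278 = 0.1311
[CO2*] = α₀ × DIC = 0.1311 × 3.82 = 0.501 mmol/kg

[CO2*] = 0.501 mmol/kg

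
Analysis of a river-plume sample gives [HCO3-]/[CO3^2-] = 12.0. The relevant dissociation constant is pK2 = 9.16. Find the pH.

pH = 8.08

From K2 = [H⁺][CO3^2-]/[HCO3-]:  pH = pK2 − log₁₀([HCO3-]/[CO3^2-])
log₁₀(12.0) = +1.079
pH = 9.16 − (+1.079) = 8.08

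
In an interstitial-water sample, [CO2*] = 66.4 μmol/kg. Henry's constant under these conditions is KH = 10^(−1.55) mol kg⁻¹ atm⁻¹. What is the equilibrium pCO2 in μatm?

pCO2 = 2360 μatm

KH = 10^(−1.55) = 2.818×10^-2 mol kg⁻¹ atm⁻¹
pCO2 = [CO2*]/KH = 66.4×10^-6 / 2.818×10^-2 = 2.36×10^-3 atm = 2360 μatm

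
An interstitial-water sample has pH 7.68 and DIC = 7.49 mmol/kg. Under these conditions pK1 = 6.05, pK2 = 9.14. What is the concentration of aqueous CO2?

[CO2*] = 0.166 mmol/kg

α₀ = 1 / (1 + K1/[H⁺] + K1K2/[H⁺]²) = 1 / (1 + 10^+1.63 + 10^+0.17)
   = 1 / (1 + 42.658 + 1.4791) = 1/45.137 = 0.02215
[CO2*] = α₀ × DIC = 0.02215 × 7.49 = 0.166 mmol/kg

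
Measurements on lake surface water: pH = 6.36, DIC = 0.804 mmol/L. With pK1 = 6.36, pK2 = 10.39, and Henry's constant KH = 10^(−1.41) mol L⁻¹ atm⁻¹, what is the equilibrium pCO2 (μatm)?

pCO2 = 1.03×10^4 μatm

α₀ = 1 / (1 + K1/[H⁺] + K1K2/[H⁺]²) = 1 / (1 + 10^+0.00 + 10^-4.03)
   = 1 / (1 + 1.0000 + 9.3325×10^-5) = 1/2.0001 = 0.5000
[CO2*] = α₀ × DIC = 0.5000 × 0.804 = 0.4020 mmol/L
pCO2 = [CO2*]/KH = 4.020×10^-4 / 3.890×10^-2 = 1.03×10^4 μatm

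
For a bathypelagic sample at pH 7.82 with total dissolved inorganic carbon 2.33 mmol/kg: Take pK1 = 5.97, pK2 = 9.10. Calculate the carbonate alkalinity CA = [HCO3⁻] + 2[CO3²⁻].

CA = [HCO3⁻] + 2[CO3²⁻] = (α₁ + 2α₂)·DIC
At pH 7.82: [H⁺]/K1 = 10^-1.85 = 0.014125, K2/[H⁺] = 10^-1.28 = 0.052481
α₁ = 1/(1 + 0.014125 + 0.052481) = 1/1.0666 = 0.9376; α₂ = α₁·K2/[H⁺] = 0.04920
α₁ + 2α₂ = 1.0360
CA = 1.0360 × 2.33 = 2.41 mmol/kg

CA = 2.41 mmol/kg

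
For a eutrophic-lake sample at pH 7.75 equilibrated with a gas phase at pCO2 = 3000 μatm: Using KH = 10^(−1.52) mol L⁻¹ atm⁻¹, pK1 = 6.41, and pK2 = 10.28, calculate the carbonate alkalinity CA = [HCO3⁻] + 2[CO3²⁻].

CA = 1.99 mmol/L

[CO2*] = KH · pCO2 = 10^(−1.52) × 3000×10^-6 = 9.060×10^-5 mol/L
α₀ = 1/(1 + K1/[H⁺] + K1K2/[H⁺]²) = 1/(1 + 10^+1.34 + 10^-1.19) = 0.04359
DIC = [CO2*]/α₀ = 9.060×10^-5 / 0.04359 = 2.079 mmol/L
CA = (α₁ + 2α₂)·DIC = (0.9536 + 2×0.002814) × 2.079 = 1.99 mmol/L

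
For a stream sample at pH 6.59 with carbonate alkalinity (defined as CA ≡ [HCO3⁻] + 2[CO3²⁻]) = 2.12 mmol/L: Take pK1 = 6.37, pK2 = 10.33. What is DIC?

DIC = 3.40 mmol/L

CA = [HCO3⁻] + 2[CO3²⁻] = (α₁ + 2α₂)·DIC
At pH 6.59: [H⁺]/K1 = 10^-0.22 = 0.60256, K2/[H⁺] = 10^-3.74 = 0.00018197
α₁ = 1/(1 + 0.60256 + 0.00018197) = 1/1.6027 = 0.6239; α₂ = α₁·K2/[H⁺] = 0.0001135
α₁ + 2α₂ = 0.6242
DIC = CA / (α₁ + 2α₂) = 2.12 / 0.6242 = 3.40 mmol/L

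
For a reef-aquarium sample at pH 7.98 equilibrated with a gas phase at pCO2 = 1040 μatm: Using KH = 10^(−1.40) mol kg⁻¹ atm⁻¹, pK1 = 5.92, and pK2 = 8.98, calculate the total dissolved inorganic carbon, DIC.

DIC = 5.27 mmol/kg

[CO2*] = KH · pCO2 = 10^(−1.40) × 1040×10^-6 = 4.140×10^-5 mol/kg
α₀ = 1/(1 + K1/[H⁺] + K1K2/[H⁺]²) = 1/(1 + 10^+2.06 + 10^+1.06) = 0.007856
DIC = [CO2*]/α₀ = 4.140×10^-5 / 0.007856 = 5.27 mmol/kg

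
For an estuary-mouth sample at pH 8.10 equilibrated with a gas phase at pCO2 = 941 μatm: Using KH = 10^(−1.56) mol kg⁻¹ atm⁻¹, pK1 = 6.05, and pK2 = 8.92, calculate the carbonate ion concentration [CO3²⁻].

[CO2*] = KH · pCO2 = 10^(−1.56) × 941×10^-6 = 2.592×10^-5 mol/kg
α₀ = 1/(1 + K1/[H⁺] + K1K2/[H⁺]²) = 1/(1 + 10^+2.05 + 10^+1.23) = 0.007681
DIC = [CO2*]/α₀ = 2.592×10^-5 / 0.007681 = 3.374 mmol/kg
[CO3²⁻] = α₂·DIC; α₂ = 0.1304, so [CO3²⁻] = 0.1304 × 3.374 = 0.440 mmol/kg

[CO3²⁻] = 0.440 mmol/kg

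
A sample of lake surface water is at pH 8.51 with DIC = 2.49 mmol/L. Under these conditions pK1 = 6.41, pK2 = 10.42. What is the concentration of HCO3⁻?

[HCO3⁻] = 2.44 mmol/L

α₁ = 1 / (1 + [H⁺]/K1 + K2/[H⁺]) = 1 / (1 + 10^-2.10 + 10^-1.91)
   = 1 / (1 + 0.0079433 + 0.012303) = 1/1.0202 = 0.9802
[HCO3⁻] = α₁ × DIC = 0.9802 × 2.49 = 2.44 mmol/L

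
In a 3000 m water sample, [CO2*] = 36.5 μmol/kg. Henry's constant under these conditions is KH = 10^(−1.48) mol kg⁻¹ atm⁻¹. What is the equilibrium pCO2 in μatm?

pCO2 = 1100 μatm

KH = 10^(−1.48) = 3.311×10^-2 mol kg⁻¹ atm⁻¹
pCO2 = [CO2*]/KH = 36.5×10^-6 / 3.311×10^-2 = 1.10×10^-3 atm = 1100 μatm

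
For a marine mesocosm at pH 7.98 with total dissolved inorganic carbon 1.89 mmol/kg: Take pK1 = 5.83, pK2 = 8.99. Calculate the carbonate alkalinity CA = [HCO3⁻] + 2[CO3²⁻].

CA = 2.05 mmol/kg

CA = [HCO3⁻] + 2[CO3²⁻] = (α₁ + 2α₂)·DIC
At pH 7.98: [H⁺]/K1 = 10^-2.15 = 0.0070795, K2/[H⁺] = 10^-1.01 = 0.097724
α₁ = 1/(1 + 0.0070795 + 0.097724) = 1/1.1048 = 0.9051; α₂ = α₁·K2/[H⁺] = 0.08845
α₁ + 2α₂ = 1.0820
CA = 1.0820 × 1.89 = 2.05 mmol/kg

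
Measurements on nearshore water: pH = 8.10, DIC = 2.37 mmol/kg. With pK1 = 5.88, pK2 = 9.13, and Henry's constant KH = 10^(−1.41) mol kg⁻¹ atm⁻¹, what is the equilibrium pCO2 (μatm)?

α₀ = 1 / (1 + K1/[H⁺] + K1K2/[H⁺]²) = 1 / (1 + 10^+2.22 + 10^+1.19)
   = 1 / (1 + 165.96 + 15.488) = 1/182.45 = 0.005481
[CO2*] = α₀ × DIC = 0.005481 × 2.37 = 0.01299 mmol/kg = 12.99 μmol/kg
pCO2 = [CO2*]/KH = 1.299×10^-5 / 3.890×10^-2 = 334 μatm

pCO2 = 334 μatm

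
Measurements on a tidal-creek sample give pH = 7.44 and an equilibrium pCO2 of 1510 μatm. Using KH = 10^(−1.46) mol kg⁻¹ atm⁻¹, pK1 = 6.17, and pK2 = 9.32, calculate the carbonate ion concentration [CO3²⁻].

[CO2*] = KH · pCO2 = 10^(−1.46) × 1510×10^-6 = 5.236×10^-5 mol/kg
α₀ = 1/(1 + K1/[H⁺] + K1K2/[H⁺]²) = 1/(1 + 10^+1.27 + 10^-0.61) = 0.05034
DIC = [CO2*]/α₀ = 5.236×10^-5 / 0.05034 = 1.040 mmol/kg
[CO3²⁻] = α₂·DIC; α₂ = 0.01236, so [CO3²⁻] = 0.01236 × 1.040 = 0.0129 mmol/kg = 12.9 μmol/kg

[CO3²⁻] = 12.9 μmol/kg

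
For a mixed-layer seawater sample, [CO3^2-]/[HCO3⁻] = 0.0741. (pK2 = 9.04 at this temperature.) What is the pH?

From K2 = [H⁺][CO3^2-]/[HCO3⁻]:  pH = pK2 + log₁₀([CO3^2-]/[HCO3⁻])
log₁₀(0.0741) = -1.130
pH = 9.04 + (-1.130) = 7.91

pH = 7.91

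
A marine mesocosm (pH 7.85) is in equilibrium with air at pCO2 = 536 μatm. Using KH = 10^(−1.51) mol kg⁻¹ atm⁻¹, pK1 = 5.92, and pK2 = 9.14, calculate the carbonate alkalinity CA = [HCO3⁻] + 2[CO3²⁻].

[CO2*] = KH · pCO2 = 10^(−1.51) × 536×10^-6 = 1.656×10^-5 mol/kg
α₀ = 1/(1 + K1/[H⁺] + K1K2/[H⁺]²) = 1/(1 + 10^+1.93 + 10^+0.64) = 0.01105
DIC = [CO2*]/α₀ = 1.656×10^-5 / 0.01105 = 1.499 mmol/kg
CA = (α₁ + 2α₂)·DIC = (0.9407 + 2×0.04825) × 1.499 = 1.55 mmol/kg

CA = 1.55 mmol/kg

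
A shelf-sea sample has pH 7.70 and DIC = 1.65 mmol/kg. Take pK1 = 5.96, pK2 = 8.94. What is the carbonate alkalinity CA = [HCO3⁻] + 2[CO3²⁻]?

CA = 1.71 mmol/kg

CA = [HCO3⁻] + 2[CO3²⁻] = (α₁ + 2α₂)·DIC
At pH 7.70: [H⁺]/K1 = 10^-1.74 = 0.018197, K2/[H⁺] = 10^-1.24 = 0.057544
α₁ = 1/(1 + 0.018197 + 0.057544) = 1/1.0757 = 0.9296; α₂ = α₁·K2/[H⁺] = 0.05349
α₁ + 2α₂ = 1.0366
CA = 1.0366 × 1.65 = 1.71 mmol/kg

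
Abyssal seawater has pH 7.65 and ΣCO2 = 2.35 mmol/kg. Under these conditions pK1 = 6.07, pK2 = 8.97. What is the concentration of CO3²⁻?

α₂ = 1 / (1 + [H⁺]/K2 + [H⁺]²/(K1K2)) = 1 / (1 + 10^+1.32 + 10^-0.26)
   = 1 / (1 + 20.893 + 0.54954) = 1/22.443 = 0.04456
[CO3²⁻] = α₂ × DIC = 0.04456 × 2.35 = 0.105 mmol/kg

[CO3²⁻] = 0.105 mmol/kg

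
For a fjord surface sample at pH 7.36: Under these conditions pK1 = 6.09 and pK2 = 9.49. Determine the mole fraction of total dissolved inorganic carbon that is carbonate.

α₂ = 0.00699

α₂ = 1 / (1 + [H⁺]/K2 + [H⁺]²/(K1K2)) = 1 / (1 + 10^+2.13 + 10^+0.86)
   = 1 / (1 + 134.90 + 7.2444) = 1/143.14 = 0.006986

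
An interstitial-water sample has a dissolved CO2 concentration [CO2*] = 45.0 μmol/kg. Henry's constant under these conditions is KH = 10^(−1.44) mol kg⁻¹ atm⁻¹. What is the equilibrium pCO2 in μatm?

KH = 10^(−1.44) = 3.631×10^-2 mol kg⁻¹ atm⁻¹
pCO2 = [CO2*]/KH = 45.0×10^-6 / 3.631×10^-2 = 1.24×10^-3 atm = 1240 μatm

pCO2 = 1240 μatm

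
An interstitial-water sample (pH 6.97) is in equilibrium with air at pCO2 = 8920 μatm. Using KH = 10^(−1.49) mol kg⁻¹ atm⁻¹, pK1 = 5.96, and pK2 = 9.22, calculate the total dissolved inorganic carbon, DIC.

DIC = 3.26 mmol/kg

[CO2*] = KH · pCO2 = 10^(−1.49) × 8920×10^-6 = 2.886×10^-4 mol/kg
α₀ = 1/(1 + K1/[H⁺] + K1K2/[H⁺]²) = 1/(1 + 10^+1.01 + 10^-1.24) = 0.08857
DIC = [CO2*]/α₀ = 2.886×10^-4 / 0.08857 = 3.26 mmol/kg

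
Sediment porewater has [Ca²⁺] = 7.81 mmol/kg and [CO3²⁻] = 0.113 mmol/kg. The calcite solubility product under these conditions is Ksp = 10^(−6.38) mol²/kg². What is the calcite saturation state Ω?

Ksp = 10^(−6.38) = 4.169×10^-7
Ω = [Ca²⁺][CO3²⁻]/Ksp = (7.81×10^-3)(0.113×10^-3) / 4.169×10^-7 = 2.12

Ω = 2.12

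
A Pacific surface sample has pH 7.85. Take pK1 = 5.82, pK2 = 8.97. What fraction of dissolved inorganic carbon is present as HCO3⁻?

α₁ = 0.921

α₁ = 1 / (1 + [H⁺]/K1 + K2/[H⁺]) = 1 / (1 + 10^-2.03 + 10^-1.12)
   = 1 / (1 + 0.0093325 + 0.075858) = 1/1.0852 = 0.9215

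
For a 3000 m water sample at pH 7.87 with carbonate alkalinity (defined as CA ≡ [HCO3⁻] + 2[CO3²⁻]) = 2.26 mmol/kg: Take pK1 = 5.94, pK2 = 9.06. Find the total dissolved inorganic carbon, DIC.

CA = [HCO3⁻] + 2[CO3²⁻] = (α₁ + 2α₂)·DIC
At pH 7.87: [H⁺]/K1 = 10^-1.93 = 0.011749, K2/[H⁺] = 10^-1.19 = 0.064565
α₁ = 1/(1 + 0.011749 + 0.064565) = 1/1.0763 = 0.9291; α₂ = α₁·K2/[H⁺] = 0.05999
α₁ + 2α₂ = 1.0491
DIC = CA / (α₁ + 2α₂) = 2.26 / 1.0491 = 2.15 mmol/kg

DIC = 2.15 mmol/kg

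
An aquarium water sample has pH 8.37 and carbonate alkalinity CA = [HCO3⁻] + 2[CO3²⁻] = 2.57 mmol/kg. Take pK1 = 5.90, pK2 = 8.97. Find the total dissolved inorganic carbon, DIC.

CA = [HCO3⁻] + 2[CO3²⁻] = (α₁ + 2α₂)·DIC
At pH 8.37: [H⁺]/K1 = 10^-2.47 = 0.0033884, K2/[H⁺] = 10^-0.60 = 0.25119
α₁ = 1/(1 + 0.0033884 + 0.25119) = 1/1.2546 = 0.7971; α₂ = α₁·K2/[H⁺] = 0.2002
α₁ + 2α₂ = 1.1975
DIC = CA / (α₁ + 2α₂) = 2.57 / 1.1975 = 2.15 mmol/kg

DIC = 2.15 mmol/kg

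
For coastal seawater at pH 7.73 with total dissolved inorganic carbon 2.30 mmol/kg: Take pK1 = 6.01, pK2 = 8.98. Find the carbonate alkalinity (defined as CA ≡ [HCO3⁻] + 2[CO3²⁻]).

CA = [HCO3⁻] + 2[CO3²⁻] = (α₁ + 2α₂)·DIC
At pH 7.73: [H⁺]/K1 = 10^-1.72 = 0.019055, K2/[H⁺] = 10^-1.25 = 0.056234
α₁ = 1/(1 + 0.019055 + 0.056234) = 1/1.0753 = 0.9300; α₂ = α₁·K2/[H⁺] = 0.05230
α₁ + 2α₂ = 1.0346
CA = 1.0346 × 2.30 = 2.38 mmol/kg

CA = 2.38 mmol/kg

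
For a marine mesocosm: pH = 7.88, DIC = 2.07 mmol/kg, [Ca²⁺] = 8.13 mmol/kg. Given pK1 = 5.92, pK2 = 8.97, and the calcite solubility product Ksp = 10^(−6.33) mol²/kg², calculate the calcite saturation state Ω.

Ω = 2.68

α₂ = 1 / (1 + [H⁺]/K2 + [H⁺]²/(K1K2)) = 1 / (1 + 10^+1.09 + 10^-0.87)
   = 1 / (1 + 12.303 + 0.13490) = 1/13.438 = 0.07442
[CO3²⁻] = α₂ × DIC = 0.07442 × 2.07 = 0.1540 mmol/kg
Ksp = 10^(−6.33) = 4.677×10^-7
Ω = [Ca²⁺][CO3²⁻]/Ksp = (8.13×10^-3)(1.540×10^-4) / 4.677×10^-7 = 2.68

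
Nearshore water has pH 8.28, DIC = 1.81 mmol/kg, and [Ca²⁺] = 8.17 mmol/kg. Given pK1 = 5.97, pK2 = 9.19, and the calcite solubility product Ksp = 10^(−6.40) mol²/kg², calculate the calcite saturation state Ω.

Ω = 4.05

α₂ = 1 / (1 + [H⁺]/K2 + [H⁺]²/(K1K2)) = 1 / (1 + 10^+0.91 + 10^-1.40)
   = 1 / (1 + 8.1283 + 0.039811) = 1/9.1681 = 0.1091
[CO3²⁻] = α₂ × DIC = 0.1091 × 1.81 = 0.1974 mmol/kg
Ksp = 10^(−6.40) = 3.981×10^-7
Ω = [Ca²⁺][CO3²⁻]/Ksp = (8.17×10^-3)(1.974×10^-4) / 3.981×10^-7 = 4.05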